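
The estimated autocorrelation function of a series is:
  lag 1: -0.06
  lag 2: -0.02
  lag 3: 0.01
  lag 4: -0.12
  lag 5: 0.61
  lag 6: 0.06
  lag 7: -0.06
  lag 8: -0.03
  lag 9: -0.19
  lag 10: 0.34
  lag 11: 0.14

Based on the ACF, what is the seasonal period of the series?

5

The largest autocorrelation is r_5 = 0.61, with a weaker echo at lag 10 (0.34); the remaining lags stay at or below 0.14.
The dominant spike at lag 5 indicates a seasonal period of 5.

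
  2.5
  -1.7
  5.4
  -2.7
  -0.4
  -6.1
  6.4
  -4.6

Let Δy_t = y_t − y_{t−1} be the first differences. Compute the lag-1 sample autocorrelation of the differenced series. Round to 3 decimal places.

-0.726

First differences Δy: -4.2, 7.1, -8.1, 2.3, -5.7, 12.5, -11.0
Mean of differences = -1.0143
Numerator Σ(Δy_t−Δȳ)(Δy_{t+1}−Δȳ) = -320.6331
Denominator Σ(Δy_t−Δȳ)² = 441.4886
r_1(Δy) = -320.6331 / 441.4886 = -0.726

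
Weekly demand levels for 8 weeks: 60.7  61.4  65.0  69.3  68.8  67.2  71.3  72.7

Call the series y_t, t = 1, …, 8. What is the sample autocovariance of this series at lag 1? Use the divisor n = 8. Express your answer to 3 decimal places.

8.962

Mean ȳ = (60.7 + 61.4 + 65.0 + 69.3 + 68.8 + 67.2 + 71.3 + 72.7)/8 = 67.0500
Σ_{t=1}^{7}(y_t−ȳ)(y_{t+1}−ȳ) = 71.6975
γ_1 = 71.6975 / 8 = 8.962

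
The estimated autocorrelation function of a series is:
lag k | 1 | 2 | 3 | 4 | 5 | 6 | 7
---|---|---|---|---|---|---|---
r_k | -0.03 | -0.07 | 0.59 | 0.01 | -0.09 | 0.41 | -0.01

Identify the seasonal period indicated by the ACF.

3

The largest autocorrelation is r_3 = 0.59, with a weaker echo at lag 6 (0.41); the remaining lags stay at or below 0.01.
The dominant spike at lag 3 indicates a seasonal period of 3.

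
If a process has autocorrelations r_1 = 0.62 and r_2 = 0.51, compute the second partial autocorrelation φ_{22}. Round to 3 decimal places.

φ_{22} = (r_2 − r_1²) / (1 − r_1²)
r_1² = (0.62)² = 0.3844
Numerator = 0.51 − 0.3844 = 0.1256; denominator = 1 − 0.3844 = 0.6156
φ_{22} = 0.1256 / 0.6156 = 0.204

0.204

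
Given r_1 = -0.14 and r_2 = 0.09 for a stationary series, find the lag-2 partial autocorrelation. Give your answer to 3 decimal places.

0.072

φ_{22} = (r_2 − r_1²) / (1 − r_1²)
r_1² = (-0.14)² = 0.0196
Numerator = 0.09 − 0.0196 = 0.0704; denominator = 1 − 0.0196 = 0.9804
φ_{22} = 0.0704 / 0.9804 = 0.072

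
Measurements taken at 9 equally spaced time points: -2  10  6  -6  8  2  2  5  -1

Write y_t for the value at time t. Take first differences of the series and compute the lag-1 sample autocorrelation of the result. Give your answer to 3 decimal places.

-0.464

First differences Δy: 12, -4, -12, 14, -6, 0, 3, -6
Mean of differences = 0.1250
Numerator Σ(Δy_t−Δȳ)(Δy_{t+1}−Δȳ) = -269.3906
Denominator Σ(Δy_t−Δȳ)² = 580.8750
r_1(Δy) = -269.3906 / 580.8750 = -0.464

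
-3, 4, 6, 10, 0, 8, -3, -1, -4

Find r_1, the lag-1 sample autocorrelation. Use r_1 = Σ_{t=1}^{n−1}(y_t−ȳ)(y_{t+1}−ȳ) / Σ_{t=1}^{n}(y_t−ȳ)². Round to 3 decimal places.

0.028

Mean ȳ = (-3 + 4 + 6 + 10 + 0 + 8 − 3 − 1 − 4)/9 = 1.8889
Numerator Σ_{t=1}^{8}(y_t−ȳ)(y_{t+1}−ȳ) = 6.0988
Denominator Σ(y_t−ȳ)² = 218.8889
r_1 = 6.0988 / 218.8889 = 0.028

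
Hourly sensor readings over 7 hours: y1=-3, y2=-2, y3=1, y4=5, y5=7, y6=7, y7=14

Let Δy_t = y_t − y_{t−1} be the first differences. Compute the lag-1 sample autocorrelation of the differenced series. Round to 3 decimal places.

-0.341

First differences Δy: 1, 3, 4, 2, 0, 7
Mean of differences = 2.8333
Numerator Σ(Δy_t−Δȳ)(Δy_{t+1}−Δȳ) = -10.5278
Denominator Σ(Δy_t−Δȳ)² = 30.8333
r_1(Δy) = -10.5278 / 30.8333 = -0.341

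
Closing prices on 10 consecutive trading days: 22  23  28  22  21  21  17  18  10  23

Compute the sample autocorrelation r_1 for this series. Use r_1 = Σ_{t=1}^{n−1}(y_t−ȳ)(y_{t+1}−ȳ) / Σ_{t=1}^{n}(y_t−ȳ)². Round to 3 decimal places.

0.206

Mean ȳ = (22 + 23 + 28 + 22 + 21 + 21 + 17 + 18 + 10 + 23)/10 = 20.5000
Numerator Σ_{t=1}^{9}(y_t−ȳ)(y_{t+1}−ȳ) = 41.7500
Denominator Σ(y_t−ȳ)² = 202.5000
r_1 = 41.7500 / 202.5000 = 0.206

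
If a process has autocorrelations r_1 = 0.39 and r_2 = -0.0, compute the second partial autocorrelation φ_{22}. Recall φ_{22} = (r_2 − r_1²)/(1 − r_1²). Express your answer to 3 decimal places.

-0.179

φ_{22} = (r_2 − r_1²) / (1 − r_1²)
r_1² = (0.39)² = 0.1521
Numerator = -0.0 − 0.1521 = -0.1521; denominator = 1 − 0.1521 = 0.8479
φ_{22} = -0.1521 / 0.8479 = -0.179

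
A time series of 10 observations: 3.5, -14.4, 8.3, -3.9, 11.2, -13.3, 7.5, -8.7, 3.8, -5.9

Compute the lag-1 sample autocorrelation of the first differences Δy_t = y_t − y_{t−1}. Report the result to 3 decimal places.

-0.870

First differences Δy: -17.9, 22.7, -12.2, 15.1, -24.5, 20.8, -16.2, 12.5, -9.7
Mean of differences = -1.0444
Numerator Σ(Δy_t−Δȳ)(Δy_{t+1}−Δȳ) = -2389.8320
Denominator Σ(Δy_t−Δȳ)² = 2748.4022
r_1(Δy) = -2389.8320 / 2748.4022 = -0.870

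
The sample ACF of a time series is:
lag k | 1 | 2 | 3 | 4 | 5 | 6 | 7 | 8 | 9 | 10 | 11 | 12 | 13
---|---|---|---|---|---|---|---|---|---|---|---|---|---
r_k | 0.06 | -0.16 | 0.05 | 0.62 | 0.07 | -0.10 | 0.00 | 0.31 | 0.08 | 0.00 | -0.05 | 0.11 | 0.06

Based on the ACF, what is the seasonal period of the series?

The largest autocorrelation is r_4 = 0.62, with a weaker echo at lag 8 (0.31); the remaining lags stay at or below 0.11.
The dominant spike at lag 4 indicates a seasonal period of 4.

4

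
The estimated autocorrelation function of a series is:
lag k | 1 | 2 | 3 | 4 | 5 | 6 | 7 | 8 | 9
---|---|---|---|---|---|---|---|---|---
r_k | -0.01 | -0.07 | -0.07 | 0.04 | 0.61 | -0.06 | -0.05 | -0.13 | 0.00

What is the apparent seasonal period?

The largest autocorrelation is r_5 = 0.61; the remaining lags stay at or below 0.04.
The dominant spike at lag 5 indicates a seasonal period of 5.

5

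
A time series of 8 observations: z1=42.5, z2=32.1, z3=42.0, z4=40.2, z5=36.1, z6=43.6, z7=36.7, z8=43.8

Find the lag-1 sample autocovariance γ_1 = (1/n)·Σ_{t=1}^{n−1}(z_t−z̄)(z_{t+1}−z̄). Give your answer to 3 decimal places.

Mean z̄ = (42.5 + 32.1 + 42.0 + 40.2 + 36.1 + 43.6 + 36.7 + 43.8)/8 = 39.6250
Σ_{t=1}^{7}(z_t−z̄)(z_{t+1}−z̄) = -78.0181
γ_1 = -78.0181 / 8 = -9.752

-9.752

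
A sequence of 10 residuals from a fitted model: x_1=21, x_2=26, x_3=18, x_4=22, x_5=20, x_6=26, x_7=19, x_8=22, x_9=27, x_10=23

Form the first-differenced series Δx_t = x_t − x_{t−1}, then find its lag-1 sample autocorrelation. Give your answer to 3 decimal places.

-0.658

First differences Δx: 5, -8, 4, -2, 6, -7, 3, 5, -4
Mean of differences = 0.2222
Numerator Σ(Δx_t−Δx̄)(Δx_{t+1}−Δx̄) = -160.2716
Denominator Σ(Δx_t−Δx̄)² = 243.5556
r_1(Δx) = -160.2716 / 243.5556 = -0.658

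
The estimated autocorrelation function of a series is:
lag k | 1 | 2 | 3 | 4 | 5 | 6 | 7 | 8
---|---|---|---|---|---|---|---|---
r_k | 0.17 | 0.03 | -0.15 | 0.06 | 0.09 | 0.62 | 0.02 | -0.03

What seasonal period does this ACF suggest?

6

The largest autocorrelation is r_6 = 0.62; the remaining lags stay at or below 0.17.
The dominant spike at lag 6 indicates a seasonal period of 6.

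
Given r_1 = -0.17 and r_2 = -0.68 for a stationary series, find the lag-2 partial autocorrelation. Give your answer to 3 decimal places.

-0.730

φ_{22} = (r_2 − r_1²) / (1 − r_1²)
r_1² = (-0.17)² = 0.0289
Numerator = -0.68 − 0.0289 = -0.7089; denominator = 1 − 0.0289 = 0.9711
φ_{22} = -0.7089 / 0.9711 = -0.730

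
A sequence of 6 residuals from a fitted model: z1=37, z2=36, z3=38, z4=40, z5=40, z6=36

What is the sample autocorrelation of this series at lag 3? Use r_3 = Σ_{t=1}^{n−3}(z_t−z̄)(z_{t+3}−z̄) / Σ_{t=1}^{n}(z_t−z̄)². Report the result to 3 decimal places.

Mean z̄ = (37 + 36 + 38 + 40 + 40 + 36)/6 = 37.8333
Deviations from mean: -0.8333, -1.8333, 0.1667, 2.1667, 2.1667, -1.8333
Σ(z_t−z̄)(z_{t+3}−z̄) = (-1.8056) + (-3.9722) + (-0.3056) = -6.0833
Denominator Σ(z_t−z̄)² = 16.8333
r_3 = -6.0833 / 16.8333 = -0.361

-0.361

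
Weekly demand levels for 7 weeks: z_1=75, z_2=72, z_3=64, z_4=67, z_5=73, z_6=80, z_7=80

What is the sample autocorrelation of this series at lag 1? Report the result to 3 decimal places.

Mean z̄ = (75 + 72 + 64 + 67 + 73 + 80 + 80)/7 = 73.0000
Deviations from mean: 2.0000, -1.0000, -9.0000, -6.0000, 0.0000, 7.0000, 7.0000
Σ(z_t−z̄)(z_{t+1}−z̄) = (-2.0000) + (9.0000) + (54.0000) + (0.0000) + (0.0000) + (49.0000) = 110.0000
Denominator Σ(z_t−z̄)² = 220.0000
r_1 = 110.0000 / 220.0000 = 0.500

0.500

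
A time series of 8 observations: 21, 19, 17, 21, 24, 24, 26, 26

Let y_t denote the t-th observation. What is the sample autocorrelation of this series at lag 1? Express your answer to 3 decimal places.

0.651

Mean ȳ = (21 + 19 + 17 + 21 + 24 + 24 + 26 + 26)/8 = 22.2500
Deviations from mean: -1.2500, -3.2500, -5.2500, -1.2500, 1.7500, 1.7500, 3.7500, 3.7500
Numerator Σ_{t=1}^{7}(y_t−ȳ)(y_{t+1}−ȳ) = 49.1875
Denominator Σ(y_t−ȳ)² = 75.5000
r_1 = 49.1875 / 75.5000 = 0.651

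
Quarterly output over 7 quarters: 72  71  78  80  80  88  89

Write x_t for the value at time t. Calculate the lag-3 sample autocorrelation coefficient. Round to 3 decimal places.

Mean x̄ = (72 + 71 + 78 + 80 + 80 + 88 + 89)/7 = 79.7143
Deviations from mean: -7.7143, -8.7143, -1.7143, 0.2857, 0.2857, 8.2857, 9.2857
Numerator Σ_{t=1}^{4}(x_t−x̄)(x_{t+3}−x̄) = -16.2449
Denominator Σ(x_t−x̄)² = 293.4286
r_3 = -16.2449 / 293.4286 = -0.055

-0.055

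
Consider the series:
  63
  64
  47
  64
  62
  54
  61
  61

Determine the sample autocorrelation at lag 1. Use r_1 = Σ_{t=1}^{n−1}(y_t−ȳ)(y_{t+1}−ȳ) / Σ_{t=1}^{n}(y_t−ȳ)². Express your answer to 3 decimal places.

-0.421

Mean ȳ = (63 + 64 + 47 + 64 + 62 + 54 + 61 + 61)/8 = 59.5000
Deviations from mean: 3.5000, 4.5000, -12.5000, 4.5000, 2.5000, -5.5000, 1.5000, 1.5000
Σ(y_t−ȳ)(y_{t+1}−ȳ) = (15.7500) + (-56.2500) + (-56.2500) + (11.2500) + (-13.7500) + (-8.2500) + (2.2500) = -105.2500
Denominator Σ(y_t−ȳ)² = 250.0000
r_1 = -105.2500 / 250.0000 = -0.421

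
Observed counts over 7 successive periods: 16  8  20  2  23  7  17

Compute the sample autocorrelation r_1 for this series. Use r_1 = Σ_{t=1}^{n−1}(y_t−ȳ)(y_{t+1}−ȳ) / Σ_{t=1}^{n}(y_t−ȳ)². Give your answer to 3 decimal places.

Mean ȳ = (16 + 8 + 20 + 2 + 23 + 7 + 17)/7 = 13.2857
Deviations from mean: 2.7143, -5.2857, 6.7143, -11.2857, 9.7143, -6.2857, 3.7143
Σ(y_t−ȳ)(y_{t+1}−ȳ) = (-14.3469) + (-35.4898) + (-75.7755) + (-109.6327) + (-61.0612) + (-23.3469) = -319.6531
Denominator Σ(y_t−ȳ)² = 355.4286
r_1 = -319.6531 / 355.4286 = -0.899

-0.899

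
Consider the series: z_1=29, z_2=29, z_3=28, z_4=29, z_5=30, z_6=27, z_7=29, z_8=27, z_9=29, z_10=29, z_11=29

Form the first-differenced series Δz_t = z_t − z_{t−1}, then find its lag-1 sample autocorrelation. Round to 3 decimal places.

-0.708

First differences Δz: 0, -1, 1, 1, -3, 2, -2, 2, 0, 0
Mean of differences = 0.0000
Numerator Σ(Δz_t−Δz̄)(Δz_{t+1}−Δz̄) = -17.0000
Denominator Σ(Δz_t−Δz̄)² = 24.0000
r_1(Δz) = -17.0000 / 24.0000 = -0.708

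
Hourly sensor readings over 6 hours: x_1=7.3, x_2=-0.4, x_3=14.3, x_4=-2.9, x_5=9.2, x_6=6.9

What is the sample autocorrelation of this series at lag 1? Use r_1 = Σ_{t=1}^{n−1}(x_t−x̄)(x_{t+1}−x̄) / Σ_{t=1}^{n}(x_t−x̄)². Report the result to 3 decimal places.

-0.804

Mean x̄ = (7.3 − 0.4 + 14.3 − 2.9 + 9.2 + 6.9)/6 = 5.7333
Deviations from mean: 1.5667, -6.1333, 8.5667, -8.6333, 3.4667, 1.1667
Σ(x_t−x̄)(x_{t+1}−x̄) = (-9.6089) + (-52.5422) + (-73.9589) + (-29.9289) + (4.0444) = -161.9944
Denominator Σ(x_t−x̄)² = 201.3733
r_1 = -161.9944 / 201.3733 = -0.804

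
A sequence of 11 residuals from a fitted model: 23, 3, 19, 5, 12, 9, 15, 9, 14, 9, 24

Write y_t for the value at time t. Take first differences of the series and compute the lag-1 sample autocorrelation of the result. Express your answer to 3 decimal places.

-0.674

First differences Δy: -20, 16, -14, 7, -3, 6, -6, 5, -5, 15
Mean of differences = 0.1000
Numerator Σ(Δy_t−Δȳ)(Δy_{t+1}−Δȳ) = -847.6100
Denominator Σ(Δy_t−Δȳ)² = 1256.9000
r_1(Δy) = -847.6100 / 1256.9000 = -0.674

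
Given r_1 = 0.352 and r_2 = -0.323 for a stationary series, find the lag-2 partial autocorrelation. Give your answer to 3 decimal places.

-0.510

φ_{22} = (r_2 − r_1²) / (1 − r_1²)
r_1² = (0.352)² = 0.123904
Numerator = -0.323 − 0.1239 = -0.4469; denominator = 1 − 0.1239 = 0.8761
φ_{22} = -0.4469 / 0.8761 = -0.510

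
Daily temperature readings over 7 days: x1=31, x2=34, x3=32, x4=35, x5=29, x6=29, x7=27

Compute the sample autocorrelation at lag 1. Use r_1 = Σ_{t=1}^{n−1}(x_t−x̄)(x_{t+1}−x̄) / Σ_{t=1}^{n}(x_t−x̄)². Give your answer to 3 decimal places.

Mean x̄ = (31 + 34 + 32 + 35 + 29 + 29 + 27)/7 = 31.0000
Deviations from mean: 0.0000, 3.0000, 1.0000, 4.0000, -2.0000, -2.0000, -4.0000
Numerator Σ_{t=1}^{6}(x_t−x̄)(x_{t+1}−x̄) = 11.0000
Denominator Σ(x_t−x̄)² = 50.0000
r_1 = 11.0000 / 50.0000 = 0.220

0.220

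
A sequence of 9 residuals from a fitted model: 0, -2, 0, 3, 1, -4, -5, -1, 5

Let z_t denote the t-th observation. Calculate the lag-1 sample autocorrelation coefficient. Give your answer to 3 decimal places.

Mean z̄ = (0 − 2 + 0 + 3 + 1 − 4 − 5 − 1 + 5)/9 = -0.3333
Numerator Σ_{t=1}^{8}(z_t−z̄)(z_{t+1}−z̄) = 16.2222
Denominator Σ(z_t−z̄)² = 80.0000
r_1 = 16.2222 / 80.0000 = 0.203

0.203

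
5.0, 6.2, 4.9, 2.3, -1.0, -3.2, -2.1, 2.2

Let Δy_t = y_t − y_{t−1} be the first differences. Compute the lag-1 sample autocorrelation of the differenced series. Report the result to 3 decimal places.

First differences Δy: 1.2, -1.3, -2.6, -3.3, -2.2, 1.1, 4.3
Mean of differences = -0.4000
Numerator Σ(Δy_t−Δȳ)(Δy_{t+1}−Δȳ) = 16.4900
Denominator Σ(Δy_t−Δȳ)² = 44.2000
r_1(Δy) = 16.4900 / 44.2000 = 0.373

0.373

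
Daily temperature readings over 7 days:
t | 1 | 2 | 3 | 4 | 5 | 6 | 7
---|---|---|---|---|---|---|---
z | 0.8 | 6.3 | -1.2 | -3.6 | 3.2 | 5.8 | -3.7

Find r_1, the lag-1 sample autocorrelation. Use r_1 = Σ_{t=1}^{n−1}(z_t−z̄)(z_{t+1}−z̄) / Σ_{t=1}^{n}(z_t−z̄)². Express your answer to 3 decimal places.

Mean z̄ = (0.8 + 6.3 − 1.2 − 3.6 + 3.2 + 5.8 − 3.7)/7 = 1.0857
Deviations from mean: -0.2857, 5.2143, -2.2857, -4.6857, 2.1143, 4.7143, -4.7857
Σ(z_t−z̄)(z_{t+1}−z̄) = (-1.4898) + (-11.9184) + (10.7102) + (-9.9069) + (9.9673) + (-22.5612) = -25.1988
Denominator Σ(z_t−z̄)² = 104.0486
r_1 = -25.1988 / 104.0486 = -0.242

-0.242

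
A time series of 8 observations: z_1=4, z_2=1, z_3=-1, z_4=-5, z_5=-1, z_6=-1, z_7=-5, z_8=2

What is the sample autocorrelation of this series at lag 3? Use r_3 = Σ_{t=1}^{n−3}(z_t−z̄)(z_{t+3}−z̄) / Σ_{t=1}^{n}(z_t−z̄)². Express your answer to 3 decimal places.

-0.046

Mean z̄ = (4 + 1 − 1 − 5 − 1 − 1 − 5 + 2)/8 = -0.7500
Deviations from mean: 4.7500, 1.7500, -0.2500, -4.2500, -0.2500, -0.2500, -4.2500, 2.7500
Σ(z_t−z̄)(z_{t+3}−z̄) = (-20.1875) + (-0.4375) + (0.0625) + (18.0625) + (-0.6875) = -3.1875
Denominator Σ(z_t−z̄)² = 69.5000
r_3 = -3.1875 / 69.5000 = -0.046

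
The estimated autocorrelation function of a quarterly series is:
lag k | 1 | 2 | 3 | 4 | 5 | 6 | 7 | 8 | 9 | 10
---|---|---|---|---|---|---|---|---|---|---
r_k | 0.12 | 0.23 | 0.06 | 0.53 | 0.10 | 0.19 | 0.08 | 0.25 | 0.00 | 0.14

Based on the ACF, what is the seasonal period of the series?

4

The largest autocorrelation is r_4 = 0.53, with a weaker echo at lag 8 (0.25); the remaining lags stay at or below 0.23.
The dominant spike at lag 4 indicates a seasonal period of 4.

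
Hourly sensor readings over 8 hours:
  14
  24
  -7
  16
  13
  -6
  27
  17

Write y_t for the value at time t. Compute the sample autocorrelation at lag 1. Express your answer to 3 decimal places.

-0.444

Mean ȳ = (14 + 24 − 7 + 16 + 13 − 6 + 27 + 17)/8 = 12.2500
Deviations from mean: 1.7500, 11.7500, -19.2500, 3.7500, 0.7500, -18.2500, 14.7500, 4.7500
Σ(y_t−ȳ)(y_{t+1}−ȳ) = (20.5625) + (-226.1875) + (-72.1875) + (2.8125) + (-13.6875) + (-269.1875) + (70.0625) = -487.8125
Denominator Σ(y_t−ȳ)² = 1099.5000
r_1 = -487.8125 / 1099.5000 = -0.444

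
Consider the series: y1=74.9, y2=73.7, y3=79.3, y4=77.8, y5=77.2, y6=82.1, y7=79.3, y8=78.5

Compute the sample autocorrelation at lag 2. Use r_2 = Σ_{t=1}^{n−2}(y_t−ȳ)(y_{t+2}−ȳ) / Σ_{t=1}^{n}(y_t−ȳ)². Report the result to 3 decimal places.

-0.069

Mean ȳ = (74.9 + 73.7 + 79.3 + 77.8 + 77.2 + 82.1 + 79.3 + 78.5)/8 = 77.8500
Deviations from mean: -2.9500, -4.1500, 1.4500, -0.0500, -0.6500, 4.2500, 1.4500, 0.6500
Σ(y_t−ȳ)(y_{t+2}−ȳ) = (-4.2775) + (0.2075) + (-0.9425) + (-0.2125) + (-0.9425) + (2.7625) = -3.4050
Denominator Σ(y_t−ȳ)² = 49.0400
r_2 = -3.4050 / 49.0400 = -0.069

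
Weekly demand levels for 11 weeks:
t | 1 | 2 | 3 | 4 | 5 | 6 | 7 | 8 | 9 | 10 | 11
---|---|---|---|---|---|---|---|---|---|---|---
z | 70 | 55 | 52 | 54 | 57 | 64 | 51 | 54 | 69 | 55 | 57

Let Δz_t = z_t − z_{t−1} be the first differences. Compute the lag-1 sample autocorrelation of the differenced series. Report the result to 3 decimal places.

-0.293

First differences Δz: -15, -3, 2, 3, 7, -13, 3, 15, -14, 2
Mean of differences = -1.3000
Numerator Σ(Δz_t−Δz̄)(Δz_{t+1}−Δz̄) = -258.6900
Denominator Σ(Δz_t−Δz̄)² = 882.1000
r_1(Δz) = -258.6900 / 882.1000 = -0.293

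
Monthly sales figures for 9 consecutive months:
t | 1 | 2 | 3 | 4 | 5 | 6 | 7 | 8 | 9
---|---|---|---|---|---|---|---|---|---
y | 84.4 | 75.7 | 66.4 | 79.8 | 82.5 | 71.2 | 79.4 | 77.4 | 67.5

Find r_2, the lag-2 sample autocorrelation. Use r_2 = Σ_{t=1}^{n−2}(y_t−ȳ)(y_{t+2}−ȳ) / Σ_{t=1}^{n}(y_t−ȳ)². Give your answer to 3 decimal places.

Mean ȳ = (84.4 + 75.7 + 66.4 + 79.8 + 82.5 + 71.2 + 79.4 + 77.4 + 67.5)/9 = 76.0333
Σ(y_t−ȳ)(y_{t+2}−ȳ) = (-80.5989) + (-1.2556) + (-62.2956) + (-18.2056) + (21.7711) + (-6.6056) + (-28.7289) = -175.9189
Denominator Σ(y_t−ȳ)² = 328.3000
r_2 = -175.9189 / 328.3000 = -0.536

-0.536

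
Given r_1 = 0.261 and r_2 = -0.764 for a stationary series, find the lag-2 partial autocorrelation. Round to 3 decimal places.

φ_{22} = (r_2 − r_1²) / (1 − r_1²)
r_1² = (0.261)² = 0.068121
Numerator = -0.764 − 0.0681 = -0.8321; denominator = 1 − 0.0681 = 0.9319
φ_{22} = -0.8321 / 0.9319 = -0.893

-0.893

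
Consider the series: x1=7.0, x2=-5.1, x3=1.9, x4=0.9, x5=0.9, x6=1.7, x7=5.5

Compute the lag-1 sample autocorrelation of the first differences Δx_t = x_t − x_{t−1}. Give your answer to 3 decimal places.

-0.412

First differences Δx: -12.1, 7.0, -1.0, 0.0, 0.8, 3.8
Mean of differences = -0.2500
Numerator Σ(Δx_t−Δx̄)(Δx_{t+1}−Δx̄) = -87.0225
Denominator Σ(Δx_t−Δx̄)² = 211.1150
r_1(Δx) = -87.0225 / 211.1150 = -0.412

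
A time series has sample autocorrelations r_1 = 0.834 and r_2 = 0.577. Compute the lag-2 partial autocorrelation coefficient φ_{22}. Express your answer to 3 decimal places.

φ_{22} = (r_2 − r_1²) / (1 − r_1²)
r_1² = (0.834)² = 0.695556
Numerator = 0.577 − 0.6956 = -0.1186; denominator = 1 − 0.6956 = 0.3044
φ_{22} = -0.1186 / 0.3044 = -0.389

-0.389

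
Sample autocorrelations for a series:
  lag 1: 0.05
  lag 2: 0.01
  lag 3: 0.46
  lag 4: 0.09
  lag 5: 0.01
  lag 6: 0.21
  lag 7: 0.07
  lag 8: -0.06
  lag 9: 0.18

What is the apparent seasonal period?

The largest autocorrelation is r_3 = 0.46, with weaker echoes at lags 6 (0.21) and 9 (0.18); the remaining lags stay at or below 0.09.
The dominant spike at lag 3 indicates a seasonal period of 3.

3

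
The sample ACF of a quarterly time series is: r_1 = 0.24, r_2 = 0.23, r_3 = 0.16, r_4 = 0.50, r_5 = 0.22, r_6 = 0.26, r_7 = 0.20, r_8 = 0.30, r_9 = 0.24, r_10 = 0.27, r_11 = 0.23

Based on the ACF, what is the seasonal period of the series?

The largest autocorrelation is r_4 = 0.50, with a weaker echo at lag 8 (0.30); the remaining lags stay at or below 0.27.
The dominant spike at lag 4 indicates a seasonal period of 4.

4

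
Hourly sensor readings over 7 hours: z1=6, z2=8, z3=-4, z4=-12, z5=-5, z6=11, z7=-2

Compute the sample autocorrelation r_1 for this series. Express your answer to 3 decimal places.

Mean z̄ = (6 + 8 − 4 − 12 − 5 + 11 − 2)/7 = 0.2857
Deviations from mean: 5.7143, 7.7143, -4.2857, -12.2857, -5.2857, 10.7143, -2.2857
Σ(z_t−z̄)(z_{t+1}−z̄) = (44.0816) + (-33.0612) + (52.6531) + (64.9388) + (-56.6327) + (-24.4898) = 47.4898
Denominator Σ(z_t−z̄)² = 409.4286
r_1 = 47.4898 / 409.4286 = 0.116

0.116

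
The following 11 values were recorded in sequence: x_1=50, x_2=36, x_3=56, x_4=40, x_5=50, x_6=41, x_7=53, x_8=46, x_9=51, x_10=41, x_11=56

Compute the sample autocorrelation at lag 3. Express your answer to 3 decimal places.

Mean x̄ = (50 + 36 + 56 + 40 + 50 + 41 + 53 + 46 + 51 + 41 + 56)/11 = 47.2727
Numerator Σ_{t=1}^{8}(x_t−x̄)(x_{t+3}−x̄) = -220.8595
Denominator Σ(x_t−x̄)² = 474.1818
r_3 = -220.8595 / 474.1818 = -0.466

-0.466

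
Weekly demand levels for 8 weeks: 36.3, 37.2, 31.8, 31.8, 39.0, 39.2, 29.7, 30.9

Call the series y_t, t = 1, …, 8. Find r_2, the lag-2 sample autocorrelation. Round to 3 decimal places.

-0.729

Mean ȳ = (36.3 + 37.2 + 31.8 + 31.8 + 39.0 + 39.2 + 29.7 + 30.9)/8 = 34.4875
Deviations from mean: 1.8125, 2.7125, -2.6875, -2.6875, 4.5125, 4.7125, -4.7875, -3.5875
Σ(y_t−ȳ)(y_{t+2}−ȳ) = (-4.8711) + (-7.2898) + (-12.1273) + (-12.6648) + (-21.6036) + (-16.9061) = -75.4628
Denominator Σ(y_t−ȳ)² = 103.4488
r_2 = -75.4628 / 103.4488 = -0.729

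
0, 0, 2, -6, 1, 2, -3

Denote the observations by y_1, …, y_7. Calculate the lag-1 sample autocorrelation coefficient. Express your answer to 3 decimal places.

Mean ȳ = (0 + 0 + 2 − 6 + 1 + 2 − 3)/7 = -0.5714
Numerator Σ_{t=1}^{6}(y_t−ȳ)(y_{t+1}−ȳ) = -22.8980
Denominator Σ(y_t−ȳ)² = 51.7143
r_1 = -22.8980 / 51.7143 = -0.443

-0.443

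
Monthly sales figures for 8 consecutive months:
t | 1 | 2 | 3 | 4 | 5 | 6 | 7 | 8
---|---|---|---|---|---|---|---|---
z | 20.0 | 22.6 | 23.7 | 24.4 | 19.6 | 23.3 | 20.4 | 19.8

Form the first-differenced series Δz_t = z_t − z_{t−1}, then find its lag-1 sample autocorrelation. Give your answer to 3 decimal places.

-0.492

First differences Δz: 2.6, 1.1, 0.7, -4.8, 3.7, -2.9, -0.6
Mean of differences = -0.0286
Numerator Σ(Δz_t−Δz̄)(Δz_{t+1}−Δz̄) = -26.5437
Denominator Σ(Δz_t−Δz̄)² = 53.9543
r_1(Δz) = -26.5437 / 53.9543 = -0.492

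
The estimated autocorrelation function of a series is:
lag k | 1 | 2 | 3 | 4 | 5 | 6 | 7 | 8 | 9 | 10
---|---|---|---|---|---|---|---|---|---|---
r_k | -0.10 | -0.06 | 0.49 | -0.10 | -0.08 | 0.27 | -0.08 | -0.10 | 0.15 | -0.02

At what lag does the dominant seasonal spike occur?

3

The largest autocorrelation is r_3 = 0.49, with weaker echoes at lags 6 (0.27) and 9 (0.15); the remaining lags stay at or below -0.02.
The dominant spike at lag 3 indicates a seasonal period of 3.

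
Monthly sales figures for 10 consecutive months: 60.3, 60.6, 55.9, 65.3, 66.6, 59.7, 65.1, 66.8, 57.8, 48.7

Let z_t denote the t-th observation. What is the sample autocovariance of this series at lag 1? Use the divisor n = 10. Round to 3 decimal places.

3.947

Mean z̄ = (60.3 + 60.6 + 55.9 + 65.3 + 66.6 + 59.7 + 65.1 + 66.8 + 57.8 + 48.7)/10 = 60.6800
Σ_{t=1}^{9}(z_t−z̄)(z_{t+1}−z̄) = 39.4736
γ_1 = 39.4736 / 10 = 3.947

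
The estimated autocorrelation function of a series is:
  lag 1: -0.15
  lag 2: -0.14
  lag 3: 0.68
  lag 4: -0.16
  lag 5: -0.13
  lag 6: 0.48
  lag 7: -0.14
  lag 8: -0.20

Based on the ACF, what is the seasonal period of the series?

3

The largest autocorrelation is r_3 = 0.68, with a weaker echo at lag 6 (0.48); the remaining lags stay at or below -0.13.
The dominant spike at lag 3 indicates a seasonal period of 3.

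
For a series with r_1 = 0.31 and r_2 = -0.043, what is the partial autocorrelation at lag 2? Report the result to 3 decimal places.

-0.154

φ_{22} = (r_2 − r_1²) / (1 − r_1²)
r_1² = (0.31)² = 0.0961
Numerator = -0.043 − 0.0961 = -0.1391; denominator = 1 − 0.0961 = 0.9039
φ_{22} = -0.1391 / 0.9039 = -0.154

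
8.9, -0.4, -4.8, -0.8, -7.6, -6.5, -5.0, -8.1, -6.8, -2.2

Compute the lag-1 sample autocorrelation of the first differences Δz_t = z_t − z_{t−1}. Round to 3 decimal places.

-0.115

First differences Δz: -9.3, -4.4, 4.0, -6.8, 1.1, 1.5, -3.1, 1.3, 4.6
Mean of differences = -1.2333
Numerator Σ(Δz_t−Δz̄)(Δz_{t+1}−Δz̄) = -21.8244
Denominator Σ(Δz_t−Δz̄)² = 190.3200
r_1(Δz) = -21.8244 / 190.3200 = -0.115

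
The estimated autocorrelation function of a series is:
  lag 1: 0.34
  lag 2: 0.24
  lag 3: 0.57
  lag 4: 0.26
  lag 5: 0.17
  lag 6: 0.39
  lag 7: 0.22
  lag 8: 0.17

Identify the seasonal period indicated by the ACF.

The largest autocorrelation is r_3 = 0.57, with a weaker echo at lag 6 (0.39); the remaining lags stay at or below 0.34. The elevated value at lag 1 (0.34), dropping to 0.24 at lag 2, reflects decaying short-term dependence rather than seasonality.
The dominant spike at lag 3 indicates a seasonal period of 3.

3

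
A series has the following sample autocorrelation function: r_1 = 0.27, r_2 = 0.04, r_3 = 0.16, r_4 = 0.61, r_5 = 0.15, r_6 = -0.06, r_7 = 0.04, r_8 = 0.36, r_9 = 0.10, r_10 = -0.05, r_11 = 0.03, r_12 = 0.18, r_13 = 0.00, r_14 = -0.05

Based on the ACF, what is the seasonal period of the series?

The largest autocorrelation is r_4 = 0.61, with a weaker echo at lag 8 (0.36); the remaining lags stay at or below 0.27. The elevated value at lag 1 (0.27), dropping to 0.04 at lag 2, reflects decaying short-term dependence rather than seasonality.
The dominant spike at lag 4 indicates a seasonal period of 4.

4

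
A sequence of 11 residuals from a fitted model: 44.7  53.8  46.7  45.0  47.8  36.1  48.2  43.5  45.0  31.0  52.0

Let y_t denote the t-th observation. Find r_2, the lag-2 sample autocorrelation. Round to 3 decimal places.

0.111

Mean ȳ = (44.7 + 53.8 + 46.7 + 45.0 + 47.8 + 36.1 + 48.2 + 43.5 + 45.0 + 31.0 + 52.0)/11 = 44.8909
Numerator Σ_{t=1}^{9}(y_t−ȳ)(y_{t+2}−ȳ) = 47.2417
Denominator Σ(y_t−ȳ)² = 424.8291
r_2 = 47.2417 / 424.8291 = 0.111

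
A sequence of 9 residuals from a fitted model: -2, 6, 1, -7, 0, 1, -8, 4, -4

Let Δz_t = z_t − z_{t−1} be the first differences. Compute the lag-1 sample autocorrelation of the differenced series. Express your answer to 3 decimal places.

First differences Δz: 8, -5, -8, 7, 1, -9, 12, -8
Mean of differences = -0.2500
Numerator Σ(Δz_t−Δz̄)(Δz_{t+1}−Δz̄) = -262.5625
Denominator Σ(Δz_t−Δz̄)² = 491.5000
r_1(Δz) = -262.5625 / 491.5000 = -0.534

-0.534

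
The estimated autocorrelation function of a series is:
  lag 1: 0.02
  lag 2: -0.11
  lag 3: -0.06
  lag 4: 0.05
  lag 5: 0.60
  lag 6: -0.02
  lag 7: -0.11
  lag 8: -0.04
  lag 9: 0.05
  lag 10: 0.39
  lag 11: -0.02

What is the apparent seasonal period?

The largest autocorrelation is r_5 = 0.60, with a weaker echo at lag 10 (0.39); the remaining lags stay at or below 0.05.
The dominant spike at lag 5 indicates a seasonal period of 5.

5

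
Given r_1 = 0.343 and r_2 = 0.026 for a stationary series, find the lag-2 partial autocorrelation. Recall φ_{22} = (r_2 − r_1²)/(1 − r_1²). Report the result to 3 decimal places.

-0.104

φ_{22} = (r_2 − r_1²) / (1 − r_1²)
r_1² = (0.343)² = 0.117649
Numerator = 0.026 − 0.1176 = -0.0916; denominator = 1 − 0.1176 = 0.8824
φ_{22} = -0.0916 / 0.8824 = -0.104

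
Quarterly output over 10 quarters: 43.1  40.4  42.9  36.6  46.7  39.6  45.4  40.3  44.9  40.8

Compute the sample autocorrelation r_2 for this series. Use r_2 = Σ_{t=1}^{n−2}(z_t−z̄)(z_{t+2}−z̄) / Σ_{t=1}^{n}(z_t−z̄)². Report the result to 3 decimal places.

Mean z̄ = (43.1 + 40.4 + 42.9 + 36.6 + 46.7 + 39.6 + 45.4 + 40.3 + 44.9 + 40.8)/10 = 42.0700
Numerator Σ_{t=1}^{8}(z_t−z̄)(z_{t+2}−z̄) = 58.8052
Denominator Σ(z_t−z̄)² = 85.8410
r_2 = 58.8052 / 85.8410 = 0.685

0.685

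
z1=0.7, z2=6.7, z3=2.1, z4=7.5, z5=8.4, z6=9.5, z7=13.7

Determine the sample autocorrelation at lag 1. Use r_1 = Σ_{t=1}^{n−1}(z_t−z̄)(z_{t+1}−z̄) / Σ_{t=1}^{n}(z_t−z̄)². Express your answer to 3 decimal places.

0.186

Mean z̄ = (0.7 + 6.7 + 2.1 + 7.5 + 8.4 + 9.5 + 13.7)/7 = 6.9429
Deviations from mean: -6.2429, -0.2429, -4.8429, 0.5571, 1.4571, 2.5571, 6.7571
Numerator Σ_{t=1}^{6}(z_t−z̄)(z_{t+1}−z̄) = 21.8110
Denominator Σ(z_t−z̄)² = 117.1171
r_1 = 21.8110 / 117.1171 = 0.186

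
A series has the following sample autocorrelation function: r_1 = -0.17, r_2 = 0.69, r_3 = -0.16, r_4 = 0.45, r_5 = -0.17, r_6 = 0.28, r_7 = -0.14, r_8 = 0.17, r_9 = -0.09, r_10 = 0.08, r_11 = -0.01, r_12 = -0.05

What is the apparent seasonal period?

The largest autocorrelation is r_2 = 0.69, with weaker echoes at lags 4 (0.45), 6 (0.28) and 8 (0.17); the remaining lags stay at or below 0.08.
The dominant spike at lag 2 indicates a seasonal period of 2.

2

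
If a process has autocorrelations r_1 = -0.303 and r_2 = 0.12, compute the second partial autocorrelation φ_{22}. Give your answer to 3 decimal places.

0.031

φ_{22} = (r_2 − r_1²) / (1 − r_1²)
r_1² = (-0.303)² = 0.091809
Numerator = 0.12 − 0.0918 = 0.0282; denominator = 1 − 0.0918 = 0.9082
φ_{22} = 0.0282 / 0.9082 = 0.031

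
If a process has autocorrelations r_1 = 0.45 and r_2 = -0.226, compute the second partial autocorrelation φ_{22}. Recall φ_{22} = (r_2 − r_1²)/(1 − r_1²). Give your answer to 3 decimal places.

φ_{22} = (r_2 − r_1²) / (1 − r_1²)
r_1² = (0.45)² = 0.2025
Numerator = -0.226 − 0.2025 = -0.4285; denominator = 1 − 0.2025 = 0.7975
φ_{22} = -0.4285 / 0.7975 = -0.537

-0.537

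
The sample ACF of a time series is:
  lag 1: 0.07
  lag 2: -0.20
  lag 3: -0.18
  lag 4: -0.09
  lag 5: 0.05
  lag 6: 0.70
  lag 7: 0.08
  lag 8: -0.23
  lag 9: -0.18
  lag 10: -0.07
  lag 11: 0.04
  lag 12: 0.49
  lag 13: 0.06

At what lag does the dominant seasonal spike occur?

The largest autocorrelation is r_6 = 0.70, with a weaker echo at lag 12 (0.49); the remaining lags stay at or below 0.08.
The dominant spike at lag 6 indicates a seasonal period of 6.

6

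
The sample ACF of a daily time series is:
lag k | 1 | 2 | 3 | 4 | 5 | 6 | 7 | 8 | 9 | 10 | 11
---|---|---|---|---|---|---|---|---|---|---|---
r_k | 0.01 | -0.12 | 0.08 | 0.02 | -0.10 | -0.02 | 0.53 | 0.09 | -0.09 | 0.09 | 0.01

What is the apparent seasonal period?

The largest autocorrelation is r_7 = 0.53; the remaining lags stay at or below 0.09.
The dominant spike at lag 7 indicates a seasonal period of 7.

7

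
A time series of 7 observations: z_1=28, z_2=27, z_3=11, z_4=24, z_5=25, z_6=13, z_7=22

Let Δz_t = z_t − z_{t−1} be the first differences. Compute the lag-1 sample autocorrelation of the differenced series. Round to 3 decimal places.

-0.486

First differences Δz: -1, -16, 13, 1, -12, 9
Mean of differences = -1.0000
Numerator Σ(Δz_t−Δz̄)(Δz_{t+1}−Δz̄) = -314.0000
Denominator Σ(Δz_t−Δz̄)² = 646.0000
r_1(Δz) = -314.0000 / 646.0000 = -0.486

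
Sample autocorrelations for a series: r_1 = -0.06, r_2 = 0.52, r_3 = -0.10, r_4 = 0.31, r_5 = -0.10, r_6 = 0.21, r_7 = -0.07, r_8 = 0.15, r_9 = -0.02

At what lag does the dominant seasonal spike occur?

2

The largest autocorrelation is r_2 = 0.52, with weaker echoes at lags 4 (0.31), 6 (0.21) and 8 (0.15); the remaining lags stay at or below -0.02.
The dominant spike at lag 2 indicates a seasonal period of 2.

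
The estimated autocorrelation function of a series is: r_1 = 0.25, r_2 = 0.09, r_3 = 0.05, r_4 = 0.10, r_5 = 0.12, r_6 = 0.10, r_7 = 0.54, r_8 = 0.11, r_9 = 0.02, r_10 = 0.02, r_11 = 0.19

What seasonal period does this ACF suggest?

7

The largest autocorrelation is r_7 = 0.54; the remaining lags stay at or below 0.25. The elevated value at lag 1 (0.25), dropping to 0.09 at lag 2, reflects decaying short-term dependence rather than seasonality.
The dominant spike at lag 7 indicates a seasonal period of 7.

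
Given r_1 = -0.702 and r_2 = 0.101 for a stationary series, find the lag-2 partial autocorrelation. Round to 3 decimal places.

φ_{22} = (r_2 − r_1²) / (1 − r_1²)
r_1² = (-0.702)² = 0.492804
Numerator = 0.101 − 0.4928 = -0.3918; denominator = 1 − 0.4928 = 0.5072
φ_{22} = -0.3918 / 0.5072 = -0.772

-0.772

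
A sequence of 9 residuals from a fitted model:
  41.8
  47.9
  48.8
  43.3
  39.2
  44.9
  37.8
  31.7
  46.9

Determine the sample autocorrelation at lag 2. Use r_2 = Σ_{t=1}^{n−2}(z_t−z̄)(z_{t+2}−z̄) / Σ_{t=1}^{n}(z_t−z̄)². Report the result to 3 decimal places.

Mean z̄ = (41.8 + 47.9 + 48.8 + 43.3 + 39.2 + 44.9 + 37.8 + 31.7 + 46.9)/9 = 42.4778
Σ(z_t−z̄)(z_{t+2}−z̄) = (-4.2851) + (4.4583) + (-20.7228) + (1.9916) + (15.3327) + (-26.1062) + (-20.6862) = -50.0177
Denominator Σ(z_t−z̄)² = 244.7156
r_2 = -50.0177 / 244.7156 = -0.204

-0.204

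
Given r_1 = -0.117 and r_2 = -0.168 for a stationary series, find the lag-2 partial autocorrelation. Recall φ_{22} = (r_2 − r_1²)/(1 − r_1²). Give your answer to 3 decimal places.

-0.184

φ_{22} = (r_2 − r_1²) / (1 − r_1²)
r_1² = (-0.117)² = 0.013689
Numerator = -0.168 − 0.0137 = -0.1817; denominator = 1 − 0.0137 = 0.9863
φ_{22} = -0.1817 / 0.9863 = -0.184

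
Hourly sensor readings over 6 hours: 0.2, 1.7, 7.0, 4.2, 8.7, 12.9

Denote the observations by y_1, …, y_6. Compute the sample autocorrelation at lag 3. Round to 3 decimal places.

Mean ȳ = (0.2 + 1.7 + 7.0 + 4.2 + 8.7 + 12.9)/6 = 5.7833
Σ(y_t−ȳ)(y_{t+3}−ȳ) = (8.8403) + (-11.9097) + (8.6586) = 5.5892
Denominator Σ(y_t−ȳ)² = 110.9883
r_3 = 5.5892 / 110.9883 = 0.050

0.050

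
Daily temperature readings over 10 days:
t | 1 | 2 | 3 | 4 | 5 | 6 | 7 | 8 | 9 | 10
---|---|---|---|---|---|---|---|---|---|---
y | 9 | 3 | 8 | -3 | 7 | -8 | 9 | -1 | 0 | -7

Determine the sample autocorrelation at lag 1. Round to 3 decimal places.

-0.422

Mean ȳ = (9 + 3 + 8 − 3 + 7 − 8 + 9 − 1 + 0 − 7)/10 = 1.7000
Numerator Σ_{t=1}^{9}(y_t−ȳ)(y_{t+1}−ȳ) = -159.3900
Denominator Σ(y_t−ȳ)² = 378.1000
r_1 = -159.3900 / 378.1000 = -0.422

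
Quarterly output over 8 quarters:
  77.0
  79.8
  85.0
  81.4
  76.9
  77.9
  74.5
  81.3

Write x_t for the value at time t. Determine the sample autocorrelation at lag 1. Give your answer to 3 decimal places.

0.118

Mean x̄ = (77.0 + 79.8 + 85.0 + 81.4 + 76.9 + 77.9 + 74.5 + 81.3)/8 = 79.2250
Deviations from mean: -2.2250, 0.5750, 5.7750, 2.1750, -2.3250, -1.3250, -4.7250, 2.0750
Σ(x_t−x̄)(x_{t+1}−x̄) = (-1.2794) + (3.3206) + (12.5606) + (-5.0569) + (3.0806) + (6.2606) + (-9.8044) = 9.0819
Denominator Σ(x_t−x̄)² = 77.1550
r_1 = 9.0819 / 77.1550 = 0.118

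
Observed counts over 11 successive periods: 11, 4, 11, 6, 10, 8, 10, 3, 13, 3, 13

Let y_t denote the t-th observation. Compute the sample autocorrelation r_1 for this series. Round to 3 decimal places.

-0.814

Mean ȳ = (11 + 4 + 11 + 6 + 10 + 8 + 10 + 3 + 13 + 3 + 13)/11 = 8.3636
Numerator Σ_{t=1}^{10}(y_t−ȳ)(y_{t+1}−ȳ) = -117.6777
Denominator Σ(y_t−ȳ)² = 144.5455
r_1 = -117.6777 / 144.5455 = -0.814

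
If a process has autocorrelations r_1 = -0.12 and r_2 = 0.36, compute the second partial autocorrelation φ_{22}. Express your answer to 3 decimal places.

φ_{22} = (r_2 − r_1²) / (1 − r_1²)
r_1² = (-0.12)² = 0.0144
Numerator = 0.36 − 0.0144 = 0.3456; denominator = 1 − 0.0144 = 0.9856
φ_{22} = 0.3456 / 0.9856 = 0.351

0.351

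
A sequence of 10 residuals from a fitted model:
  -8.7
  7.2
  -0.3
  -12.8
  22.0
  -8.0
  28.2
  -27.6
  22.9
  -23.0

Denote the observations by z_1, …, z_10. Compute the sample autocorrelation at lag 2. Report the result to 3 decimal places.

Mean z̄ = (-8.7 + 7.2 − 0.3 − 12.8 + 22.0 − 8.0 + 28.2 − 27.6 + 22.9 − 23.0)/10 = -0.0100
Numerator Σ_{t=1}^{8}(z_t−z̄)(z_{t+2}−z̄) = 2128.0448
Denominator Σ(z_t−z̄)² = 3449.8690
r_2 = 2128.0448 / 3449.8690 = 0.617

0.617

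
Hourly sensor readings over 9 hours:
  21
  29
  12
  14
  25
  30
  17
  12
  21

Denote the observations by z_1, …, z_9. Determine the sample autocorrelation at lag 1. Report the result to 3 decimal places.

Mean z̄ = (21 + 29 + 12 + 14 + 25 + 30 + 17 + 12 + 21)/9 = 20.1111
Numerator Σ_{t=1}^{8}(z_t−z̄)(z_{t+1}−z̄) = -8.9012
Denominator Σ(z_t−z̄)² = 380.8889
r_1 = -8.9012 / 380.8889 = -0.023

-0.023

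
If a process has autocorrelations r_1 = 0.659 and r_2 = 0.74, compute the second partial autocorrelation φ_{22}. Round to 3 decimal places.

φ_{22} = (r_2 − r_1²) / (1 − r_1²)
r_1² = (0.659)² = 0.434281
Numerator = 0.74 − 0.4343 = 0.3057; denominator = 1 − 0.4343 = 0.5657
φ_{22} = 0.3057 / 0.5657 = 0.540

0.540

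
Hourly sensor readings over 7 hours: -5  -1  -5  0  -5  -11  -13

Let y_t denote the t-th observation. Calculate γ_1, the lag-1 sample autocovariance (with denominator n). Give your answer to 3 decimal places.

Mean ȳ = (-5 − 1 − 5 + 0 − 5 − 11 − 13)/7 = -5.7143
Deviations: 0.7143, 4.7143, 0.7143, 5.7143, 0.7143, -5.2857, -7.2857
Σ_{t=1}^{6}(y_t−ȳ)(y_{t+1}−ȳ) = 49.6327
γ_1 = 49.6327 / 7 = 7.090

7.090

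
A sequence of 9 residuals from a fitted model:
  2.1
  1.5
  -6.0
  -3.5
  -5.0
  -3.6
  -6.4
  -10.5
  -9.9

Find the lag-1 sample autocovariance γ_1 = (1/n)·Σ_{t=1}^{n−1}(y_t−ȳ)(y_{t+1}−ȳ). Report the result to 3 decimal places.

7.784

Mean ȳ = (2.1 + 1.5 − 6.0 − 3.5 − 5.0 − 3.6 − 6.4 − 10.5 − 9.9)/9 = -4.5889
Σ_{t=1}^{8}(y_t−ȳ)(y_{t+1}−ȳ) = 70.0543
γ_1 = 70.0543 / 9 = 7.784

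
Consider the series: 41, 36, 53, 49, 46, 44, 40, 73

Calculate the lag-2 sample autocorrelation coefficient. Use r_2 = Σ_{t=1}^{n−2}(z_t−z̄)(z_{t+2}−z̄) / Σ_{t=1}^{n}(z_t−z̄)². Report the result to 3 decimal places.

-0.156

Mean z̄ = (41 + 36 + 53 + 49 + 46 + 44 + 40 + 73)/8 = 47.7500
Deviations from mean: -6.7500, -11.7500, 5.2500, 1.2500, -1.7500, -3.7500, -7.7500, 25.2500
Σ(z_t−z̄)(z_{t+2}−z̄) = (-35.4375) + (-14.6875) + (-9.1875) + (-4.6875) + (13.5625) + (-94.6875) = -145.1250
Denominator Σ(z_t−z̄)² = 927.5000
r_2 = -145.1250 / 927.5000 = -0.156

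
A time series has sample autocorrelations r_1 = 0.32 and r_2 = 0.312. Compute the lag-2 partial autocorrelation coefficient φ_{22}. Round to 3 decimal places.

φ_{22} = (r_2 − r_1²) / (1 − r_1²)
r_1² = (0.32)² = 0.1024
Numerator = 0.312 − 0.1024 = 0.2096; denominator = 1 − 0.1024 = 0.8976
φ_{22} = 0.2096 / 0.8976 = 0.234

0.234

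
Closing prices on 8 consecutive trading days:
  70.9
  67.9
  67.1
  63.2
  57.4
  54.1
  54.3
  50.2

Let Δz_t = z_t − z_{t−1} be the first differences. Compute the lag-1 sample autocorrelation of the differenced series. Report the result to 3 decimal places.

First differences Δz: -3.0, -0.8, -3.9, -5.8, -3.3, 0.2, -4.1
Mean of differences = -2.9571
Numerator Σ(Δz_t−Δz̄)(Δz_{t+1}−Δz̄) = -3.1618
Denominator Σ(Δz_t−Δz̄)² = 25.0171
r_1(Δz) = -3.1618 / 25.0171 = -0.126

-0.126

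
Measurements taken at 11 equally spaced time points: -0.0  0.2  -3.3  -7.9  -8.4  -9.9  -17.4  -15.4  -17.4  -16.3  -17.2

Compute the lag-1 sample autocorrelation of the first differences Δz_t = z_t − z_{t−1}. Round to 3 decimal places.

First differences Δz: 0.2, -3.5, -4.6, -0.5, -1.5, -7.5, 2.0, -2.0, 1.1, -0.9
Mean of differences = -1.7200
Numerator Σ(Δz_t−Δz̄)(Δz_{t+1}−Δz̄) = -23.8284
Denominator Σ(Δz_t−Δz̄)² = 72.6360
r_1(Δz) = -23.8284 / 72.6360 = -0.328

-0.328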